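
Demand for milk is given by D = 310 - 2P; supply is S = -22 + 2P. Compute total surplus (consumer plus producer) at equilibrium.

Total surplus = 10368

Equilibrium: 310 - 2P = -22 + 2P gives P* = 83, Q* = 144.
Demand choke price: P = 155; supply starts at P = 11.
CS = ½(155 − 83)(144) = 5184; PS = ½(83 − 11)(144) = 5184.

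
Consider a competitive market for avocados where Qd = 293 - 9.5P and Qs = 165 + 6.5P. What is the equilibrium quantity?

Q* = 217

Set Qd = Qs: 293 - 9.5P = 165 + 6.5P.
128 = 16P, so P* = 8.
Q* = 293 − 9.5(8) = 217.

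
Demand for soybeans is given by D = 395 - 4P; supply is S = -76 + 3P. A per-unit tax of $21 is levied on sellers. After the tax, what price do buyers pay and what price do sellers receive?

Pre-tax equilibrium: P* = 471/7, Q* = 881/7.
Tax on sellers shifts supply to S = -76 + 3(P − 21) = -139 + 3P.
395 - 4P = -139 + 3P gives buyer price Pb = 534/7; sellers receive Ps = 534/7 − 21 = 387/7.
New quantity: Q = 395 − 4(534/7) = 629/7.

Buyers pay 534/7, sellers receive 387/7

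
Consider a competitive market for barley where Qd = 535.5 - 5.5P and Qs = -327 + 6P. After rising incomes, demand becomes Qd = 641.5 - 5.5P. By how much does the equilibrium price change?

ΔP = 212/23

Original equilibrium: P* = 75, Q* = 123.
New equilibrium: 641.5 - 5.5P = -327 + 6P, so 968.5 = 11.5P and P' = 1937/23; Q' = 641.5 − 5.5(1937/23) = 4101/23.
Change in price: 1937/23 − 75 = 212/23.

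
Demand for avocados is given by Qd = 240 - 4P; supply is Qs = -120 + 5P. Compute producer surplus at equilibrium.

Producer surplus = 640

Equilibrium: 240 - 4P = -120 + 5P gives P* = 40, Q* = 80.
Supply starts at P = 24 (where Qs = 0).
PS = ½(40 − 24)(80) = 640.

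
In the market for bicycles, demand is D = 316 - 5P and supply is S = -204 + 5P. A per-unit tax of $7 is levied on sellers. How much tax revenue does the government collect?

Tax revenue = 269.5

Pre-tax equilibrium: P* = 52, Q* = 56.
Tax on sellers shifts supply to S = -204 + 5(P − 7) = -239 + 5P.
316 - 5P = -239 + 5P gives buyer price Pb = 55.5; sellers receive Ps = 55.5 − 7 = 48.5.
New quantity: Q = 316 − 5(55.5) = 38.5.
Revenue = 7 × 38.5 = 269.5.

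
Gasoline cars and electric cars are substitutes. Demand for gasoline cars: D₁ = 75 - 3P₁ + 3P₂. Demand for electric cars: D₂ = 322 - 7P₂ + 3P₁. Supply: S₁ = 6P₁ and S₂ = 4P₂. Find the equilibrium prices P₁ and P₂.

P₁ = 19.9, P₂ = 34.7

Market 1: 75 - 3P₁ + 3P₂ = 6P₁ → 9P₁ - 3P₂ = 75.
Market 2: 11P₂ - 3P₁ = 322.
Eliminating P₂: 11×(1) + 3×(2) gives 90P₁ = 1791, so P₁ = 19.9.
Back-substitute into (2): P₂ = (322 + 3×19.9) / 11 = 34.7.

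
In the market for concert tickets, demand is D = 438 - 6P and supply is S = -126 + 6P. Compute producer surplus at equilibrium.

Equilibrium: 438 - 6P = -126 + 6P gives P* = 47, Q* = 156.
Supply starts at P = 21 (where S = 0).
PS = ½(47 − 21)(156) = 2028.

Producer surplus = 2028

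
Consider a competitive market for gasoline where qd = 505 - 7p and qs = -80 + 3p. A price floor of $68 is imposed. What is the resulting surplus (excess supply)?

Surplus = 95

Equilibrium price would be p* = 58.5, so the floor at 68 binds.
At p = 68: qd = 29, qs = 124.
Surplus = 124 − 29 = 95.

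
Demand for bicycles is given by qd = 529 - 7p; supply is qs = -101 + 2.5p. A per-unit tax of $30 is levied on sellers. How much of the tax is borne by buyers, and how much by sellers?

Buyers bear 150/19, sellers bear 420/19

Pre-tax equilibrium: p* = 1260/19, q* = 1231/19.
Tax on sellers shifts supply to qs = -101 + 2.5(p − 30) = -176 + 2.5p.
529 - 7p = -176 + 2.5p gives buyer price pb = 1410/19; sellers receive ps = 1410/19 − 30 = 840/19.
New quantity: q = 529 − 7(1410/19) = 181/19.
Buyer burden = 1410/19 − 1260/19 = 150/19; seller burden = 1260/19 − 840/19 = 420/19.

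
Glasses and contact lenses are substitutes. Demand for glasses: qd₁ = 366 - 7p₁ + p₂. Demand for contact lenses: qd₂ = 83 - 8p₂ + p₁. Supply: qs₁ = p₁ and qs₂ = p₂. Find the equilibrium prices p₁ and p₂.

Market 1: 366 - 7p₁ + p₂ = p₁ → 8p₁ - p₂ = 366.
Market 2: 9p₂ - p₁ = 83.
Eliminating p₂: 9×(1) + 1×(2) gives 71p₁ = 3377, so p₁ = 3377/71.
Back-substitute into (2): p₂ = (83 + 1×3377/71) / 9 = 1030/71.

p₁ = 3377/71, p₂ = 1030/71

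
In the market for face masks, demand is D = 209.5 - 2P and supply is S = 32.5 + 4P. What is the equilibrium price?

Set D = S: 209.5 - 2P = 32.5 + 4P.
177 = 6P, so P* = 29.5.
Q* = 209.5 − 2(29.5) = 150.5.

P* = 29.5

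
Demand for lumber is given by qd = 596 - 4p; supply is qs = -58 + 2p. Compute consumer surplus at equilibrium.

Equilibrium: 596 - 4p = -58 + 2p gives p* = 109, q* = 160.
Demand choke price (qd = 0): p = 149.
CS = ½(149 − 109)(160) = 3200.

Consumer surplus = 3200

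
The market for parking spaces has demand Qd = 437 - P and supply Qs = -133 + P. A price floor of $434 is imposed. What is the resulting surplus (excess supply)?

Surplus = 298

Equilibrium price would be P* = 285, so the floor at 434 binds.
At P = 434: Qd = 3, Qs = 301.
Surplus = 301 − 3 = 298.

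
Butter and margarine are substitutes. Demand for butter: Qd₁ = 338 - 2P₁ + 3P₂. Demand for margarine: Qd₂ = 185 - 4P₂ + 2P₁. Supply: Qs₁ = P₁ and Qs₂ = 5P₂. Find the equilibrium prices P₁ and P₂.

Market 1: 338 - 2P₁ + 3P₂ = P₁ → 3P₁ - 3P₂ = 338.
Market 2: 9P₂ - 2P₁ = 185.
Eliminating P₂: 9×(1) + 3×(2) gives 21P₁ = 3597, so P₁ = 1199/7.
Back-substitute into (2): P₂ = (185 + 2×1199/7) / 9 = 1231/21.

P₁ = 1199/7, P₂ = 1231/21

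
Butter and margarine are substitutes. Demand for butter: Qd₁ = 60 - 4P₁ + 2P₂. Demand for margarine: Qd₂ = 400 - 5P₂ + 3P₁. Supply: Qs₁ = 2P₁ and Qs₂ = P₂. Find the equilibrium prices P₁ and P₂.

Market 1: 60 - 4P₁ + 2P₂ = 2P₁ → 6P₁ - 2P₂ = 60.
Market 2: 6P₂ - 3P₁ = 400.
Eliminating P₂: 6×(1) + 2×(2) gives 30P₁ = 1160, so P₁ = 116/3.
Back-substitute into (2): P₂ = (400 + 3×116/3) / 6 = 86.

P₁ = 116/3, P₂ = 86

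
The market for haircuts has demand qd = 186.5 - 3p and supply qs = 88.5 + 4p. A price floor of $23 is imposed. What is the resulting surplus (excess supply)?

Surplus = 63

Equilibrium price would be p* = 14, so the floor at 23 binds.
At p = 23: qd = 117.5, qs = 180.5.
Surplus = 180.5 − 117.5 = 63.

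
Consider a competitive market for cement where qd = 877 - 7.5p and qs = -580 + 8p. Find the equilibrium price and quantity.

p* = 94, q* = 172

Set qd = qs: 877 - 7.5p = -580 + 8p.
1457 = 15.5p, so p* = 94.
q* = 877 − 7.5(94) = 172.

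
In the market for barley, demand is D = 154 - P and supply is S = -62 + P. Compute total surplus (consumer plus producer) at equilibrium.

Equilibrium: 154 - P = -62 + P gives P* = 108, Q* = 46.
Demand choke price: P = 154; supply starts at P = 62.
CS = ½(154 − 108)(46) = 1058; PS = ½(108 − 62)(46) = 1058.

Total surplus = 2116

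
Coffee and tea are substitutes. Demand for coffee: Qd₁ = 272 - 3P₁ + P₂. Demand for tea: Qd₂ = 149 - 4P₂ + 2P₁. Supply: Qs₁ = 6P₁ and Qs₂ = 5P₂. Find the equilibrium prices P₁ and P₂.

Market 1: 272 - 3P₁ + P₂ = 6P₁ → 9P₁ - P₂ = 272.
Market 2: 9P₂ - 2P₁ = 149.
Eliminating P₂: 9×(1) + 1×(2) gives 79P₁ = 2597, so P₁ = 2597/79.
Back-substitute into (2): P₂ = (149 + 2×2597/79) / 9 = 1885/79.

P₁ = 2597/79, P₂ = 1885/79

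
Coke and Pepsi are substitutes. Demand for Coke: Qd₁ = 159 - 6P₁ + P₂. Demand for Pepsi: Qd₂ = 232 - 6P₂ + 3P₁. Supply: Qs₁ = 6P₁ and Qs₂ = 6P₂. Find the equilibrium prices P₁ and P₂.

Market 1: 159 - 6P₁ + P₂ = 6P₁ → 12P₁ - P₂ = 159.
Market 2: 12P₂ - 3P₁ = 232.
Eliminating P₂: 12×(1) + 1×(2) gives 141P₁ = 2140, so P₁ = 2140/141.
Back-substitute into (2): P₂ = (232 + 3×2140/141) / 12 = 1087/47.

P₁ = 2140/141, P₂ = 1087/47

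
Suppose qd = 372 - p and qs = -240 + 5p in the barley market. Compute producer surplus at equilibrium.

Producer surplus = 7290

Equilibrium: 372 - p = -240 + 5p gives p* = 102, q* = 270.
Supply starts at p = 48 (where qs = 0).
PS = ½(102 − 48)(270) = 7290.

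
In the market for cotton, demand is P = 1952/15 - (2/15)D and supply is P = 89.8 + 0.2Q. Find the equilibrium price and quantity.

P* = 114, Q* = 121

Set the two price expressions equal: 1952/15 - (2/15)Q = 89.8 + 0.2Q.
121/3 = (1/3)Q, so Q* = 121.
P* = 1952/15 − (2/15)(121) = 114.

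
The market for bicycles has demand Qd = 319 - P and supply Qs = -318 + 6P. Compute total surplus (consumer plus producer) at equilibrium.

Equilibrium: 319 - P = -318 + 6P gives P* = 91, Q* = 228.
Demand choke price: P = 319; supply starts at P = 53.
CS = ½(319 − 91)(228) = 25992; PS = ½(91 − 53)(228) = 4332.

Total surplus = 30324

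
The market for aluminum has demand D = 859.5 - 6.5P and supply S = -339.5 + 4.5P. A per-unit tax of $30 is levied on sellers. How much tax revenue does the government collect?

Pre-tax equilibrium: P* = 109, Q* = 151.
Tax on sellers shifts supply to S = -339.5 + 4.5(P − 30) = -474.5 + 4.5P.
859.5 - 6.5P = -474.5 + 4.5P gives buyer price Pb = 1334/11; sellers receive Ps = 1334/11 − 30 = 1004/11.
New quantity: Q = 859.5 − 6.5(1334/11) = 1567/22.
Revenue = 30 × 1567/22 = 23505/11.

Tax revenue = 23505/11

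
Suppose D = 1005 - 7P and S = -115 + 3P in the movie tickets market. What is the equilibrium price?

P* = 112

Set D = S: 1005 - 7P = -115 + 3P.
1120 = 10P, so P* = 112.
Q* = 1005 − 7(112) = 221.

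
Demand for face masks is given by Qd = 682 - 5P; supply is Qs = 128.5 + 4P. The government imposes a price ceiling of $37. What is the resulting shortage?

Shortage = 220.5

Equilibrium price would be P* = 61.5, so the ceiling at 37 binds.
At P = 37: Qd = 682 − 5(37) = 497, Qs = 128.5 + 4(37) = 276.5.
Shortage = 497 − 276.5 = 220.5.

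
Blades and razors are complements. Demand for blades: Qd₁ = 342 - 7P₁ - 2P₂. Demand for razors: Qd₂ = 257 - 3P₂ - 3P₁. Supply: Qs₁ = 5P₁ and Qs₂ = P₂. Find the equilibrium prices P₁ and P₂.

P₁ = 61/3, P₂ = 49

Market 1: 342 - 7P₁ - 2P₂ = 5P₁ → 12P₁ + 2P₂ = 342.
Market 2: 4P₂ + 3P₁ = 257.
Eliminating P₂: 4×(1) − 2×(2) gives 42P₁ = 854, so P₁ = 61/3.
Back-substitute into (2): P₂ = (257 − 3×61/3) / 4 = 49.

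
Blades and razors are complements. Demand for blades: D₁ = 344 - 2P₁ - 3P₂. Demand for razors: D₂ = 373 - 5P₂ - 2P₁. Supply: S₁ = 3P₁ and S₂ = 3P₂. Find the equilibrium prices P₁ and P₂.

P₁ = 1633/34, P₂ = 1177/34

Market 1: 344 - 2P₁ - 3P₂ = 3P₁ → 5P₁ + 3P₂ = 344.
Market 2: 8P₂ + 2P₁ = 373.
Eliminating P₂: 8×(1) − 3×(2) gives 34P₁ = 1633, so P₁ = 1633/34.
Back-substitute into (2): P₂ = (373 − 2×1633/34) / 8 = 1177/34.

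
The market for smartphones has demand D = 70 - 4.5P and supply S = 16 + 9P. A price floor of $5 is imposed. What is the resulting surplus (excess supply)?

Surplus = 13.5

Equilibrium price would be P* = 4, so the floor at 5 binds.
At P = 5: D = 47.5, S = 61.
Surplus = 61 − 47.5 = 13.5.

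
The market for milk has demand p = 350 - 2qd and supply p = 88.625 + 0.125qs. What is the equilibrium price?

p* = 104

Set the two price expressions equal: 350 - 2q = 88.625 + 0.125q.
261.375 = 2.125q, so q* = 123.
p* = 350 − (2)(123) = 104.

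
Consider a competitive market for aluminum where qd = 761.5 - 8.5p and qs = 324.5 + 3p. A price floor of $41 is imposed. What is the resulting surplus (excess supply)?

Equilibrium price would be p* = 38, so the floor at 41 binds.
At p = 41: qd = 413, qs = 447.5.
Surplus = 447.5 − 413 = 34.5.

Surplus = 34.5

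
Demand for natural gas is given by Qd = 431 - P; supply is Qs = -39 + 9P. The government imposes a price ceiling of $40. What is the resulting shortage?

Equilibrium price would be P* = 47, so the ceiling at 40 binds.
At P = 40: Qd = 431 − 1(40) = 391, Qs = -39 + 9(40) = 321.
Shortage = 391 − 321 = 70.

Shortage = 70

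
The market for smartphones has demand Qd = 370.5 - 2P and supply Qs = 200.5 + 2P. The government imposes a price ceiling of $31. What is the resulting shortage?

Equilibrium price would be P* = 42.5, so the ceiling at 31 binds.
At P = 31: Qd = 370.5 − 2(31) = 308.5, Qs = 200.5 + 2(31) = 262.5.
Shortage = 308.5 − 262.5 = 46.

Shortage = 46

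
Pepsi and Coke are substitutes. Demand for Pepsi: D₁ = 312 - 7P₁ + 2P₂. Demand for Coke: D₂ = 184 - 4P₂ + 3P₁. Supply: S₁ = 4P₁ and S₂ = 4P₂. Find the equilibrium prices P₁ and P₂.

Market 1: 312 - 7P₁ + 2P₂ = 4P₁ → 11P₁ - 2P₂ = 312.
Market 2: 8P₂ - 3P₁ = 184.
Eliminating P₂: 8×(1) + 2×(2) gives 82P₁ = 2864, so P₁ = 1432/41.
Back-substitute into (2): P₂ = (184 + 3×1432/41) / 8 = 1480/41.

P₁ = 1432/41, P₂ = 1480/41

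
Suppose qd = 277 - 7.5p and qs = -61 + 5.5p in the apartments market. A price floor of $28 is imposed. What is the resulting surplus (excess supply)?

Surplus = 26

Equilibrium price would be p* = 26, so the floor at 28 binds.
At p = 28: qd = 67, qs = 93.
Surplus = 93 − 67 = 26.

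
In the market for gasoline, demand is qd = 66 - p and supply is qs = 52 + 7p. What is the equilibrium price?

Set qd = qs: 66 - p = 52 + 7p.
14 = 8p, so p* = 1.75.
q* = 66 − 1(1.75) = 64.25.

p* = 1.75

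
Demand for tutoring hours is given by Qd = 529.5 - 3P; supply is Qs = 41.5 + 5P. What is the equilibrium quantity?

Set Qd = Qs: 529.5 - 3P = 41.5 + 5P.
488 = 8P, so P* = 61.
Q* = 529.5 − 3(61) = 346.5.

Q* = 346.5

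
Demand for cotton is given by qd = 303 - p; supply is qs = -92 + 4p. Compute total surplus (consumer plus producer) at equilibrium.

Equilibrium: 303 - p = -92 + 4p gives p* = 79, q* = 224.
Demand choke price: p = 303; supply starts at p = 23.
CS = ½(303 − 79)(224) = 25088; PS = ½(79 − 23)(224) = 6272.

Total surplus = 31360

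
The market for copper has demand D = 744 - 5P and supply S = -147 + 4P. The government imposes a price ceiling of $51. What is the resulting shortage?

Shortage = 432

Equilibrium price would be P* = 99, so the ceiling at 51 binds.
At P = 51: D = 744 − 5(51) = 489, S = -147 + 4(51) = 57.
Shortage = 489 − 57 = 432.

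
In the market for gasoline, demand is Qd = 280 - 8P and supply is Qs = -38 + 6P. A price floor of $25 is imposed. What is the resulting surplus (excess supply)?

Surplus = 32

Equilibrium price would be P* = 159/7, so the floor at 25 binds.
At P = 25: Qd = 80, Qs = 112.
Surplus = 112 − 80 = 32.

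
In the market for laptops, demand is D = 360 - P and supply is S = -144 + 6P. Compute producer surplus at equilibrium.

Producer surplus = 6912

Equilibrium: 360 - P = -144 + 6P gives P* = 72, Q* = 288.
Supply starts at P = 24 (where S = 0).
PS = ½(72 − 24)(288) = 6912.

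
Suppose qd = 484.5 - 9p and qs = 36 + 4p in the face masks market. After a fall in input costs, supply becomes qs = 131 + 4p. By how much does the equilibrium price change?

Original equilibrium: p* = 34.5, q* = 174.
New equilibrium: 484.5 - 9p = 131 + 4p, so 353.5 = 13p and p' = 707/26; q' = 484.5 − 9(707/26) = 3117/13.
Change in price: 707/26 − 34.5 = -95/13.

Δp = -95/13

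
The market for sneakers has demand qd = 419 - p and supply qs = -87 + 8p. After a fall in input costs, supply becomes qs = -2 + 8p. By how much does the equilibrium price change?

Original equilibrium: p* = 506/9, q* = 3265/9.
New equilibrium: 419 - p = -2 + 8p, so 421 = 9p and p' = 421/9; q' = 419 − 1(421/9) = 3350/9.
Change in price: 421/9 − 506/9 = -85/9.

Δp = -85/9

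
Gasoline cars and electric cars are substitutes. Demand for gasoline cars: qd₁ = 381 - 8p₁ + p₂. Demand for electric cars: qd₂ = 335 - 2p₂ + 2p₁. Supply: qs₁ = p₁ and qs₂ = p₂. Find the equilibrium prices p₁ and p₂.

p₁ = 59.12, p₂ = 151.08

Market 1: 381 - 8p₁ + p₂ = p₁ → 9p₁ - p₂ = 381.
Market 2: 3p₂ - 2p₁ = 335.
Eliminating p₂: 3×(1) + 1×(2) gives 25p₁ = 1478, so p₁ = 59.12.
Back-substitute into (2): p₂ = (335 + 2×59.12) / 3 = 151.08.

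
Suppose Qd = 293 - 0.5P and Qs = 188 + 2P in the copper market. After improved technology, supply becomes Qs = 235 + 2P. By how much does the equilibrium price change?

ΔP = -18.8

Original equilibrium: P* = 42, Q* = 272.
New equilibrium: 293 - 0.5P = 235 + 2P, so 58 = 2.5P and P' = 23.2; Q' = 293 − 0.5(23.2) = 281.4.
Change in price: 23.2 − 42 = -18.8.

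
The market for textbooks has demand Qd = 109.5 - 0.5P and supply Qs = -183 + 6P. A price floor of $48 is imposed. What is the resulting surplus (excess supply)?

Surplus = 19.5

Equilibrium price would be P* = 45, so the floor at 48 binds.
At P = 48: Qd = 85.5, Qs = 105.
Surplus = 105 − 85.5 = 19.5.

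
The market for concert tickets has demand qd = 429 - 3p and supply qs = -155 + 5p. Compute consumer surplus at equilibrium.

Consumer surplus = 7350

Equilibrium: 429 - 3p = -155 + 5p gives p* = 73, q* = 210.
Demand choke price (qd = 0): p = 143.
CS = ½(143 − 73)(210) = 7350.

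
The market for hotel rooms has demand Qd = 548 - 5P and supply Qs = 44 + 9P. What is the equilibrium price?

Set Qd = Qs: 548 - 5P = 44 + 9P.
504 = 14P, so P* = 36.
Q* = 548 − 5(36) = 368.

P* = 36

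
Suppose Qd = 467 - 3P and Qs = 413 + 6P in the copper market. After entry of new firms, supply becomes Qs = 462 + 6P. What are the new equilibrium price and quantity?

P' = 5/9, Q' = 1396/3

Original equilibrium: P* = 6, Q* = 449.
New equilibrium: 467 - 3P = 462 + 6P, so 5 = 9P and P' = 5/9; Q' = 467 − 3(5/9) = 1396/3.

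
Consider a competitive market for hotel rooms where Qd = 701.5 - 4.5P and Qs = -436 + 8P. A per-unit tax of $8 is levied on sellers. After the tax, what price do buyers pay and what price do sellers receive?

Pre-tax equilibrium: P* = 91, Q* = 292.
Tax on sellers shifts supply to Qs = -436 + 8(P − 8) = -500 + 8P.
701.5 - 4.5P = -500 + 8P gives buyer price Pb = 96.12; sellers receive Ps = 96.12 − 8 = 88.12.
New quantity: Q = 701.5 − 4.5(96.12) = 268.96.

Buyers pay $96.12, sellers receive $88.12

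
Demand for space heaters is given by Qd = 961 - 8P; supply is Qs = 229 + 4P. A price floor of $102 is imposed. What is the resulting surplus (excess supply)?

Surplus = 492

Equilibrium price would be P* = 61, so the floor at 102 binds.
At P = 102: Qd = 145, Qs = 637.
Surplus = 637 − 145 = 492.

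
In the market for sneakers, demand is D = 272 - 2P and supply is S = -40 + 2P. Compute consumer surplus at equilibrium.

Equilibrium: 272 - 2P = -40 + 2P gives P* = 78, Q* = 116.
Demand choke price (D = 0): P = 136.
CS = ½(136 − 78)(116) = 3364.

Consumer surplus = 3364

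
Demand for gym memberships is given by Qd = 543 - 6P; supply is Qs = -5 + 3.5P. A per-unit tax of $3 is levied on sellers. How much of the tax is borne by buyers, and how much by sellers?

Pre-tax equilibrium: P* = 1096/19, Q* = 3741/19.
Tax on sellers shifts supply to Qs = -5 + 3.5(P − 3) = -15.5 + 3.5P.
543 - 6P = -15.5 + 3.5P gives buyer price Pb = 1117/19; sellers receive Ps = 1117/19 − 3 = 1060/19.
New quantity: Q = 543 − 6(1117/19) = 3615/19.
Buyer burden = 1117/19 − 1096/19 = 21/19; seller burden = 1096/19 − 1060/19 = 36/19.

Buyers bear 21/19, sellers bear 36/19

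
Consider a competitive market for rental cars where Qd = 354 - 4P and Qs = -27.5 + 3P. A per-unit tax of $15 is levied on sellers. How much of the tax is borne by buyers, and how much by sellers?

Buyers bear 45/7, sellers bear 60/7

Pre-tax equilibrium: P* = 54.5, Q* = 136.
Tax on sellers shifts supply to Qs = -27.5 + 3(P − 15) = -72.5 + 3P.
354 - 4P = -72.5 + 3P gives buyer price Pb = 853/14; sellers receive Ps = 853/14 − 15 = 643/14.
New quantity: Q = 354 − 4(853/14) = 772/7.
Buyer burden = 853/14 − 54.5 = 45/7; seller burden = 54.5 − 643/14 = 60/7.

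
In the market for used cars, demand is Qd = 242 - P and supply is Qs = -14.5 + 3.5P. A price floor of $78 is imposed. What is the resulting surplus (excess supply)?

Surplus = 94.5

Equilibrium price would be P* = 57, so the floor at 78 binds.
At P = 78: Qd = 164, Qs = 258.5.
Surplus = 258.5 − 164 = 94.5.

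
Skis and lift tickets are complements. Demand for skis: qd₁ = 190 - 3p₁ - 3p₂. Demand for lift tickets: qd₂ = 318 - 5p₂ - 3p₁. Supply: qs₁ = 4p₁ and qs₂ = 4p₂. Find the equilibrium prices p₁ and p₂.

p₁ = 14, p₂ = 92/3

Market 1: 190 - 3p₁ - 3p₂ = 4p₁ → 7p₁ + 3p₂ = 190.
Market 2: 9p₂ + 3p₁ = 318.
Eliminating p₂: 9×(1) − 3×(2) gives 54p₁ = 756, so p₁ = 14.
Back-substitute into (2): p₂ = (318 − 3×14) / 9 = 92/3.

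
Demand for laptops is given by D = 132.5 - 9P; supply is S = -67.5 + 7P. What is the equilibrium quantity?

Q* = 20

Set D = S: 132.5 - 9P = -67.5 + 7P.
200 = 16P, so P* = 12.5.
Q* = 132.5 − 9(12.5) = 20.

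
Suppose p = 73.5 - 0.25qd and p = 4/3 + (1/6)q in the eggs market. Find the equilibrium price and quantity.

Set the two price expressions equal: 73.5 - 0.25q = 4/3 + (1/6)q.
433/6 = (5/12)q, so q* = 173.2.
p* = 73.5 − (0.25)(173.2) = 30.2.

p* = 30.2, q* = 173.2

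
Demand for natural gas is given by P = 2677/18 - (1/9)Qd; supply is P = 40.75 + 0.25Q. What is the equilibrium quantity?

Q* = 299

Set the two price expressions equal: 2677/18 - (1/9)Q = 40.75 + 0.25Q.
3887/36 = (13/36)Q, so Q* = 299.
P* = 2677/18 − (1/9)(299) = 115.5.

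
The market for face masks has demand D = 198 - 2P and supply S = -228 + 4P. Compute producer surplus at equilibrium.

Equilibrium: 198 - 2P = -228 + 4P gives P* = 71, Q* = 56.
Supply starts at P = 57 (where S = 0).
PS = ½(71 − 57)(56) = 392.

Producer surplus = 392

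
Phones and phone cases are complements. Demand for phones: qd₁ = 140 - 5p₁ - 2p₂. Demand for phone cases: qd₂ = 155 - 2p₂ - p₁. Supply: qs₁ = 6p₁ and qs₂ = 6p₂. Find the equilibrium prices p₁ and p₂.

p₁ = 405/43, p₂ = 1565/86

Market 1: 140 - 5p₁ - 2p₂ = 6p₁ → 11p₁ + 2p₂ = 140.
Market 2: 8p₂ + p₁ = 155.
Eliminating p₂: 8×(1) − 2×(2) gives 86p₁ = 810, so p₁ = 405/43.
Back-substitute into (2): p₂ = (155 − 1×405/43) / 8 = 1565/86.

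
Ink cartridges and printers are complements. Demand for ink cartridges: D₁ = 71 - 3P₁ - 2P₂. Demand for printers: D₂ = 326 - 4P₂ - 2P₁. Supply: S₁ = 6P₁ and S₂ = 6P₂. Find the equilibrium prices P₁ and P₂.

Market 1: 71 - 3P₁ - 2P₂ = 6P₁ → 9P₁ + 2P₂ = 71.
Market 2: 10P₂ + 2P₁ = 326.
Eliminating P₂: 10×(1) − 2×(2) gives 86P₁ = 58, so P₁ = 29/43.
Back-substitute into (2): P₂ = (326 − 2×29/43) / 10 = 1396/43.

P₁ = 29/43, P₂ = 1396/43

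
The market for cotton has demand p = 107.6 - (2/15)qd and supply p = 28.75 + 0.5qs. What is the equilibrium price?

Set the two price expressions equal: 107.6 - (2/15)q = 28.75 + 0.5q.
78.85 = (19/30)q, so q* = 124.5.
p* = 107.6 − (2/15)(124.5) = 91.

p* = 91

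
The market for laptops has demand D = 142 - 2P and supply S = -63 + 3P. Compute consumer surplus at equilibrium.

Equilibrium: 142 - 2P = -63 + 3P gives P* = 41, Q* = 60.
Demand choke price (D = 0): P = 71.
CS = ½(71 − 41)(60) = 900.

Consumer surplus = 900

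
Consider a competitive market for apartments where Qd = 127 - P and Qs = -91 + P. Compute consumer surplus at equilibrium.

Equilibrium: 127 - P = -91 + P gives P* = 109, Q* = 18.
Demand choke price (Qd = 0): P = 127.
CS = ½(127 − 109)(18) = 162.

Consumer surplus = 162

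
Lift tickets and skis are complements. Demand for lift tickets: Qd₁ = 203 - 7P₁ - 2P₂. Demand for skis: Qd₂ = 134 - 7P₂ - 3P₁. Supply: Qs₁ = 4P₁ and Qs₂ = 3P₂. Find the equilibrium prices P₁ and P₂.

Market 1: 203 - 7P₁ - 2P₂ = 4P₁ → 11P₁ + 2P₂ = 203.
Market 2: 10P₂ + 3P₁ = 134.
Eliminating P₂: 10×(1) − 2×(2) gives 104P₁ = 1762, so P₁ = 881/52.
Back-substitute into (2): P₂ = (134 − 3×881/52) / 10 = 865/104.

P₁ = 881/52, P₂ = 865/104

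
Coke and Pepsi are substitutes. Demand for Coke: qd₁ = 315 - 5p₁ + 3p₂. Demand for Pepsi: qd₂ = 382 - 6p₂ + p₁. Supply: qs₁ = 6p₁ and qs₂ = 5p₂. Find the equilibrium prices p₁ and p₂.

Market 1: 315 - 5p₁ + 3p₂ = 6p₁ → 11p₁ - 3p₂ = 315.
Market 2: 11p₂ - p₁ = 382.
Eliminating p₂: 11×(1) + 3×(2) gives 118p₁ = 4611, so p₁ = 4611/118.
Back-substitute into (2): p₂ = (382 + 1×4611/118) / 11 = 4517/118.

p₁ = 4611/118, p₂ = 4517/118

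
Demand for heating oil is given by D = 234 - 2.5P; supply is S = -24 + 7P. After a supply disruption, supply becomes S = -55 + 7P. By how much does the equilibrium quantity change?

ΔQ = -155/19

Original equilibrium: P* = 516/19, Q* = 3156/19.
New equilibrium: 234 - 2.5P = -55 + 7P, so 289 = 9.5P and P' = 578/19; Q' = 234 − 2.5(578/19) = 3001/19.
Change in quantity: 3001/19 − 3156/19 = -155/19.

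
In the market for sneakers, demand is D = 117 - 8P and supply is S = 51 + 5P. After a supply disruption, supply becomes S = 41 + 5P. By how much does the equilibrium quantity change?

ΔQ = -80/13

Original equilibrium: P* = 66/13, Q* = 993/13.
New equilibrium: 117 - 8P = 41 + 5P, so 76 = 13P and P' = 76/13; Q' = 117 − 8(76/13) = 913/13.
Change in quantity: 913/13 − 993/13 = -80/13.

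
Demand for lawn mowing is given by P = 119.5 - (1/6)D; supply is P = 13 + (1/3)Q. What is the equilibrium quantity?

Set the two price expressions equal: 119.5 - (1/6)Q = 13 + (1/3)Q.
106.5 = 0.5Q, so Q* = 213.
P* = 119.5 − (1/6)(213) = 84.

Q* = 213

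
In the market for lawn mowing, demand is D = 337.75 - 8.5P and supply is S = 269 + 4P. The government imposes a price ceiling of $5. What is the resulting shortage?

Equilibrium price would be P* = 5.5, so the ceiling at 5 binds.
At P = 5: D = 337.75 − 8.5(5) = 295.25, S = 269 + 4(5) = 289.
Shortage = 295.25 − 289 = 6.25.

Shortage = 6.25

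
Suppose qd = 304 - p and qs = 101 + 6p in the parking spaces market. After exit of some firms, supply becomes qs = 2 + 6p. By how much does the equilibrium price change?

Δp = 99/7

Original equilibrium: p* = 29, q* = 275.
New equilibrium: 304 - p = 2 + 6p, so 302 = 7p and p' = 302/7; q' = 304 − 1(302/7) = 1826/7.
Change in price: 302/7 − 29 = 99/7.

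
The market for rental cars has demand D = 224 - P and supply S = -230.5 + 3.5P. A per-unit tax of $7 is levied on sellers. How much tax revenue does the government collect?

Tax revenue = 7406/9

Pre-tax equilibrium: P* = 101, Q* = 123.
Tax on sellers shifts supply to S = -230.5 + 3.5(P − 7) = -255 + 3.5P.
224 - P = -255 + 3.5P gives buyer price Pb = 958/9; sellers receive Ps = 958/9 − 7 = 895/9.
New quantity: Q = 224 − 1(958/9) = 1058/9.
Revenue = 7 × 1058/9 = 7406/9.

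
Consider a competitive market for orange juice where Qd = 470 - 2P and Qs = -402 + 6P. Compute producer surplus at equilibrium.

Equilibrium: 470 - 2P = -402 + 6P gives P* = 109, Q* = 252.
Supply starts at P = 67 (where Qs = 0).
PS = ½(109 − 67)(252) = 5292.

Producer surplus = 5292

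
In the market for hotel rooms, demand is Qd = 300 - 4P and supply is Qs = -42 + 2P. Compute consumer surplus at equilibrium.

Consumer surplus = 648

Equilibrium: 300 - 4P = -42 + 2P gives P* = 57, Q* = 72.
Demand choke price (Qd = 0): P = 75.
CS = ½(75 − 57)(72) = 648.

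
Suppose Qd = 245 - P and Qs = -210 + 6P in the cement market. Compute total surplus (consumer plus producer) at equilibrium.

Total surplus = 18900

Equilibrium: 245 - P = -210 + 6P gives P* = 65, Q* = 180.
Demand choke price: P = 245; supply starts at P = 35.
CS = ½(245 − 65)(180) = 16200; PS = ½(65 − 35)(180) = 2700.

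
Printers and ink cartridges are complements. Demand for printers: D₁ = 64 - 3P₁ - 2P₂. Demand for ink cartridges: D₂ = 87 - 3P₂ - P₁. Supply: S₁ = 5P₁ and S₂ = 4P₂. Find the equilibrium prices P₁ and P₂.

Market 1: 64 - 3P₁ - 2P₂ = 5P₁ → 8P₁ + 2P₂ = 64.
Market 2: 7P₂ + P₁ = 87.
Eliminating P₂: 7×(1) − 2×(2) gives 54P₁ = 274, so P₁ = 137/27.
Back-substitute into (2): P₂ = (87 − 1×137/27) / 7 = 316/27.

P₁ = 137/27, P₂ = 316/27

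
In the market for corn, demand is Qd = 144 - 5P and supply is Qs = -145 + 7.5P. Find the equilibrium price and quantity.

P* = 23.12, Q* = 28.4

Set Qd = Qs: 144 - 5P = -145 + 7.5P.
289 = 12.5P, so P* = 23.12.
Q* = 144 − 5(23.12) = 28.4.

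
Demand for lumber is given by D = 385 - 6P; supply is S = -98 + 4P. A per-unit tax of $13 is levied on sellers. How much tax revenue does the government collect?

Pre-tax equilibrium: P* = 48.3, Q* = 95.2.
Tax on sellers shifts supply to S = -98 + 4(P − 13) = -150 + 4P.
385 - 6P = -150 + 4P gives buyer price Pb = 53.5; sellers receive Ps = 53.5 − 13 = 40.5.
New quantity: Q = 385 − 6(53.5) = 64.
Revenue = 13 × 64 = 832.

Tax revenue = 832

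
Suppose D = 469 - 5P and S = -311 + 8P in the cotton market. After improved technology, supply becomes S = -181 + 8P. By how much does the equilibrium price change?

ΔP = -10

Original equilibrium: P* = 60, Q* = 169.
New equilibrium: 469 - 5P = -181 + 8P, so 650 = 13P and P' = 50; Q' = 469 − 5(50) = 219.
Change in price: 50 − 60 = -10.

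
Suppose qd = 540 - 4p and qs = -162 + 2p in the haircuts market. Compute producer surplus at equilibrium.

Equilibrium: 540 - 4p = -162 + 2p gives p* = 117, q* = 72.
Supply starts at p = 81 (where qs = 0).
PS = ½(117 − 81)(72) = 1296.

Producer surplus = 1296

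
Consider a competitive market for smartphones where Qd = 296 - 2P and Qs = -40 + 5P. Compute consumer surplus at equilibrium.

Consumer surplus = 10000

Equilibrium: 296 - 2P = -40 + 5P gives P* = 48, Q* = 200.
Demand choke price (Qd = 0): P = 148.
CS = ½(148 − 48)(200) = 10000.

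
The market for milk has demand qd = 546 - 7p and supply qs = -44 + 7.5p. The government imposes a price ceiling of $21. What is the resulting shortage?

Shortage = 285.5

Equilibrium price would be p* = 1180/29, so the ceiling at 21 binds.
At p = 21: qd = 546 − 7(21) = 399, qs = -44 + 7.5(21) = 113.5.
Shortage = 399 − 113.5 = 285.5.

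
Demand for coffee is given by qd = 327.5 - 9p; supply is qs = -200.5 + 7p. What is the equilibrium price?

p* = 33

Set qd = qs: 327.5 - 9p = -200.5 + 7p.
528 = 16p, so p* = 33.
q* = 327.5 − 9(33) = 30.5.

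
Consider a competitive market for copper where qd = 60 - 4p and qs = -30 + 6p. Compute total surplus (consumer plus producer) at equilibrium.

Equilibrium: 60 - 4p = -30 + 6p gives p* = 9, q* = 24.
Demand choke price: p = 15; supply starts at p = 5.
CS = ½(15 − 9)(24) = 72; PS = ½(9 − 5)(24) = 48.

Total surplus = 120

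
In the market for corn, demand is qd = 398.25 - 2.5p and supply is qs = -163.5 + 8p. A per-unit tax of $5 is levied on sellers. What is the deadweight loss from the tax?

Deadweight loss = 500/21

Pre-tax equilibrium: p* = 53.5, q* = 264.5.
Tax on sellers shifts supply to qs = -163.5 + 8(p − 5) = -203.5 + 8p.
398.25 - 2.5p = -203.5 + 8p gives buyer price pb = 2407/42; sellers receive ps = 2407/42 − 5 = 2197/42.
New quantity: q = 398.25 − 2.5(2407/42) = 10709/42.
DWL = ½ × 5 × (264.5 − 10709/42) = 500/21.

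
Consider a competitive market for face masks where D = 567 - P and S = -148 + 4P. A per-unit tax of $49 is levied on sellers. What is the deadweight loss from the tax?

Pre-tax equilibrium: P* = 143, Q* = 424.
Tax on sellers shifts supply to S = -148 + 4(P − 49) = -344 + 4P.
567 - P = -344 + 4P gives buyer price Pb = 182.2; sellers receive Ps = 182.2 − 49 = 133.2.
New quantity: Q = 567 − 1(182.2) = 384.8.
DWL = ½ × 49 × (424 − 384.8) = 960.4.

Deadweight loss = 960.4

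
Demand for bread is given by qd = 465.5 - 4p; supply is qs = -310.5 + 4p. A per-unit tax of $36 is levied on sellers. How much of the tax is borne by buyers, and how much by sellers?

Pre-tax equilibrium: p* = 97, q* = 77.5.
Tax on sellers shifts supply to qs = -310.5 + 4(p − 36) = -454.5 + 4p.
465.5 - 4p = -454.5 + 4p gives buyer price pb = 115; sellers receive ps = 115 − 36 = 79.
New quantity: q = 465.5 − 4(115) = 5.5.
Buyer burden = 115 − 97 = 18; seller burden = 97 − 79 = 18.

Buyers bear $18, sellers bear $18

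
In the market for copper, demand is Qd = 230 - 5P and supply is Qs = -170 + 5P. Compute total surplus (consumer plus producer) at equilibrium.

Equilibrium: 230 - 5P = -170 + 5P gives P* = 40, Q* = 30.
Demand choke price: P = 46; supply starts at P = 34.
CS = ½(46 − 40)(30) = 90; PS = ½(40 − 34)(30) = 90.

Total surplus = 180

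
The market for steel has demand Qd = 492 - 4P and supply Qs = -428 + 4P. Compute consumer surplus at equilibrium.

Consumer surplus = 128

Equilibrium: 492 - 4P = -428 + 4P gives P* = 115, Q* = 32.
Demand choke price (Qd = 0): P = 123.
CS = ½(123 − 115)(32) = 128.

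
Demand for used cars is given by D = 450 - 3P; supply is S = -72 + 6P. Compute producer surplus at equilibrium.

Producer surplus = 6348

Equilibrium: 450 - 3P = -72 + 6P gives P* = 58, Q* = 276.
Supply starts at P = 12 (where S = 0).
PS = ½(58 − 12)(276) = 6348.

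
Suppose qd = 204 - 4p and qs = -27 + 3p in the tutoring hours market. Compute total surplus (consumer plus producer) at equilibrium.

Equilibrium: 204 - 4p = -27 + 3p gives p* = 33, q* = 72.
Demand choke price: p = 51; supply starts at p = 9.
CS = ½(51 − 33)(72) = 648; PS = ½(33 − 9)(72) = 864.

Total surplus = 1512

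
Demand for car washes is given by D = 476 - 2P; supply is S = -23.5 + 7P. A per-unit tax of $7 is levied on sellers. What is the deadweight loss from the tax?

Deadweight loss = 343/9

Pre-tax equilibrium: P* = 55.5, Q* = 365.
Tax on sellers shifts supply to S = -23.5 + 7(P − 7) = -72.5 + 7P.
476 - 2P = -72.5 + 7P gives buyer price Pb = 1097/18; sellers receive Ps = 1097/18 − 7 = 971/18.
New quantity: Q = 476 − 2(1097/18) = 3187/9.
DWL = ½ × 7 × (365 − 3187/9) = 343/9.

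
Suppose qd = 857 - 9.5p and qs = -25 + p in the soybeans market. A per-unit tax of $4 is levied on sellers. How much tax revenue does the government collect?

Tax revenue = 4652/21

Pre-tax equilibrium: p* = 84, q* = 59.
Tax on sellers shifts supply to qs = -25 + 1(p − 4) = -29 + p.
857 - 9.5p = -29 + p gives buyer price pb = 1772/21; sellers receive ps = 1772/21 − 4 = 1688/21.
New quantity: q = 857 − 9.5(1772/21) = 1163/21.
Revenue = 4 × 1163/21 = 4652/21.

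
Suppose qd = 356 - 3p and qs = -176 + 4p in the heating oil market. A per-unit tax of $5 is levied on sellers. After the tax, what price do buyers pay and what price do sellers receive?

Buyers pay 552/7, sellers receive 517/7

Pre-tax equilibrium: p* = 76, q* = 128.
Tax on sellers shifts supply to qs = -176 + 4(p − 5) = -196 + 4p.
356 - 3p = -196 + 4p gives buyer price pb = 552/7; sellers receive ps = 552/7 − 5 = 517/7.
New quantity: q = 356 − 3(552/7) = 836/7.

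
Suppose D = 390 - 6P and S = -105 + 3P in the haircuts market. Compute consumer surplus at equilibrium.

Equilibrium: 390 - 6P = -105 + 3P gives P* = 55, Q* = 60.
Demand choke price (D = 0): P = 65.
CS = ½(65 − 55)(60) = 300.

Consumer surplus = 300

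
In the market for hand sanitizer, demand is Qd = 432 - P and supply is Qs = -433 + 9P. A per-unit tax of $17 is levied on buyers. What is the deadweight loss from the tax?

Deadweight loss = 130.05

Pre-tax equilibrium: P* = 86.5, Q* = 345.5.
Tax on buyers shifts demand to Qd = 432 − 1(P + 17) = 415 - P.
415 - P = -433 + 9P gives seller price Ps = 84.8; buyers pay Pb = 84.8 + 17 = 101.8.
New quantity: Q = 432 − 1(101.8) = 330.2.
DWL = ½ × 17 × (345.5 − 330.2) = 130.05.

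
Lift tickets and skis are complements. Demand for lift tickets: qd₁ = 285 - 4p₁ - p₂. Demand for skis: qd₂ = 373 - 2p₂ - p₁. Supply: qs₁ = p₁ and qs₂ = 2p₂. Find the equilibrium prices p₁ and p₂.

p₁ = 767/19, p₂ = 1580/19

Market 1: 285 - 4p₁ - p₂ = p₁ → 5p₁ + p₂ = 285.
Market 2: 4p₂ + p₁ = 373.
Eliminating p₂: 4×(1) − 1×(2) gives 19p₁ = 767, so p₁ = 767/19.
Back-substitute into (2): p₂ = (373 − 1×767/19) / 4 = 1580/19.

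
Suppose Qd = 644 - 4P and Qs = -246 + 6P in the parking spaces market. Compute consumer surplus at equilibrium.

Equilibrium: 644 - 4P = -246 + 6P gives P* = 89, Q* = 288.
Demand choke price (Qd = 0): P = 161.
CS = ½(161 − 89)(288) = 10368.

Consumer surplus = 10368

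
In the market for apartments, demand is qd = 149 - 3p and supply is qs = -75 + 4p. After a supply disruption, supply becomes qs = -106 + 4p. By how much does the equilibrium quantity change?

Δq = -93/7

Original equilibrium: p* = 32, q* = 53.
New equilibrium: 149 - 3p = -106 + 4p, so 255 = 7p and p' = 255/7; q' = 149 − 3(255/7) = 278/7.
Change in quantity: 278/7 − 53 = -93/7.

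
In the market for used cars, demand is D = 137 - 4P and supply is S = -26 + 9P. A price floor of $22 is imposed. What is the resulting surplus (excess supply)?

Equilibrium price would be P* = 163/13, so the floor at 22 binds.
At P = 22: D = 49, S = 172.
Surplus = 172 − 49 = 123.

Surplus = 123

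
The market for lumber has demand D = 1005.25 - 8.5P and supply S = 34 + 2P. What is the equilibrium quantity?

Q* = 219

Set D = S: 1005.25 - 8.5P = 34 + 2P.
971.25 = 10.5P, so P* = 92.5.
Q* = 1005.25 − 8.5(92.5) = 219.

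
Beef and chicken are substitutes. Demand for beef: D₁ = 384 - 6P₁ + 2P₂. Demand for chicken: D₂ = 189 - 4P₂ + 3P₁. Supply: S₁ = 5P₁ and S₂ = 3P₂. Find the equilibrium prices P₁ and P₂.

P₁ = 3066/71, P₂ = 3231/71

Market 1: 384 - 6P₁ + 2P₂ = 5P₁ → 11P₁ - 2P₂ = 384.
Market 2: 7P₂ - 3P₁ = 189.
Eliminating P₂: 7×(1) + 2×(2) gives 71P₁ = 3066, so P₁ = 3066/71.
Back-substitute into (2): P₂ = (189 + 3×3066/71) / 7 = 3231/71.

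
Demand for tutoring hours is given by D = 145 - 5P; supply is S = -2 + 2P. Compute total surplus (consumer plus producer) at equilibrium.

Equilibrium: 145 - 5P = -2 + 2P gives P* = 21, Q* = 40.
Demand choke price: P = 29; supply starts at P = 1.
CS = ½(29 − 21)(40) = 160; PS = ½(21 − 1)(40) = 400.

Total surplus = 560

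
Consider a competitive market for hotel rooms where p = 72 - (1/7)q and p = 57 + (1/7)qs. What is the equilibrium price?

Set the two price expressions equal: 72 - (1/7)q = 57 + (1/7)q.
15 = (2/7)q, so q* = 52.5.
p* = 72 − (1/7)(52.5) = 64.5.

p* = 64.5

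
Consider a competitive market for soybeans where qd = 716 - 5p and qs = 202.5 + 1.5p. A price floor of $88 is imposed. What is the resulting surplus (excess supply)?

Surplus = 58.5

Equilibrium price would be p* = 79, so the floor at 88 binds.
At p = 88: qd = 276, qs = 334.5.
Surplus = 334.5 − 276 = 58.5.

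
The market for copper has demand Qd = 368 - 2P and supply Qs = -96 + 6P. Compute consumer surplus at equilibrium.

Equilibrium: 368 - 2P = -96 + 6P gives P* = 58, Q* = 252.
Demand choke price (Qd = 0): P = 184.
CS = ½(184 − 58)(252) = 15876.

Consumer surplus = 15876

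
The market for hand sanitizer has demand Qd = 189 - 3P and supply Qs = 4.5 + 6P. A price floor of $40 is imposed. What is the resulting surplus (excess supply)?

Surplus = 175.5

Equilibrium price would be P* = 20.5, so the floor at 40 binds.
At P = 40: Qd = 69, Qs = 244.5.
Surplus = 244.5 − 69 = 175.5.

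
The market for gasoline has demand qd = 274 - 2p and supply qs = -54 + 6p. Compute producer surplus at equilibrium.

Producer surplus = 3072

Equilibrium: 274 - 2p = -54 + 6p gives p* = 41, q* = 192.
Supply starts at p = 9 (where qs = 0).
PS = ½(41 − 9)(192) = 3072.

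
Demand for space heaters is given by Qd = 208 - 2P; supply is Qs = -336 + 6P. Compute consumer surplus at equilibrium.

Consumer surplus = 1296

Equilibrium: 208 - 2P = -336 + 6P gives P* = 68, Q* = 72.
Demand choke price (Qd = 0): P = 104.
CS = ½(104 − 68)(72) = 1296.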